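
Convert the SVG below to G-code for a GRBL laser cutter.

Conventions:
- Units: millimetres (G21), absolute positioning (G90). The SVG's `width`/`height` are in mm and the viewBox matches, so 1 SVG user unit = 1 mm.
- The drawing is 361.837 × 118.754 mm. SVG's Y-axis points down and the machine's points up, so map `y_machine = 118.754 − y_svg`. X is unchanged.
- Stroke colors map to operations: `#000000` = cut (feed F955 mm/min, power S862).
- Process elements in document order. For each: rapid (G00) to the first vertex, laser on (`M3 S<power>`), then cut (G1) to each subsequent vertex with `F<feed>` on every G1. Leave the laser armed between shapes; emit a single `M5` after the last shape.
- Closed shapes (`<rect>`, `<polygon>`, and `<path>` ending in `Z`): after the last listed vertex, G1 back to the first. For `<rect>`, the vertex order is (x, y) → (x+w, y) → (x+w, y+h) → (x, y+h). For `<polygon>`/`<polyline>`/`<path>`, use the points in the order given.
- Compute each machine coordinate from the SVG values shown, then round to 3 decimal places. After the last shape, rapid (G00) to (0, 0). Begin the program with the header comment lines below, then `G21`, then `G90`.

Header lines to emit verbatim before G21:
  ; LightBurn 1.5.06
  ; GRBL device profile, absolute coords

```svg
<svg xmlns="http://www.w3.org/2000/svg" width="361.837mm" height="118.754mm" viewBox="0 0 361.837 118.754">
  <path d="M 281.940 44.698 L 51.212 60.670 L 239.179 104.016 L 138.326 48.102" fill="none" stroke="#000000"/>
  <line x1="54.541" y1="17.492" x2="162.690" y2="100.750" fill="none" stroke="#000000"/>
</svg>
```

; LightBurn 1.5.06
; GRBL device profile, absolute coords
G21
G90
G00 X281.940 Y74.056
M3 S862
G1 X51.212 Y58.084 F955
G1 X239.179 Y14.738 F955
G1 X138.326 Y70.652 F955
G00 X54.541 Y101.262
M3 S862
G1 X162.690 Y18.004 F955
M5
G00 X0.000 Y0.000

1 u = 1 mm; y_m = 118.754 − y.

[1] `<path>` open polyline, #000000→cut S862 F955: (281.940,74.056) → (51.212,58.084) → (239.179,14.738) → (138.326,70.652)

[2] `<line>` line segment, #000000→cut S862 F955: (54.541,101.262) → (162.690,18.004)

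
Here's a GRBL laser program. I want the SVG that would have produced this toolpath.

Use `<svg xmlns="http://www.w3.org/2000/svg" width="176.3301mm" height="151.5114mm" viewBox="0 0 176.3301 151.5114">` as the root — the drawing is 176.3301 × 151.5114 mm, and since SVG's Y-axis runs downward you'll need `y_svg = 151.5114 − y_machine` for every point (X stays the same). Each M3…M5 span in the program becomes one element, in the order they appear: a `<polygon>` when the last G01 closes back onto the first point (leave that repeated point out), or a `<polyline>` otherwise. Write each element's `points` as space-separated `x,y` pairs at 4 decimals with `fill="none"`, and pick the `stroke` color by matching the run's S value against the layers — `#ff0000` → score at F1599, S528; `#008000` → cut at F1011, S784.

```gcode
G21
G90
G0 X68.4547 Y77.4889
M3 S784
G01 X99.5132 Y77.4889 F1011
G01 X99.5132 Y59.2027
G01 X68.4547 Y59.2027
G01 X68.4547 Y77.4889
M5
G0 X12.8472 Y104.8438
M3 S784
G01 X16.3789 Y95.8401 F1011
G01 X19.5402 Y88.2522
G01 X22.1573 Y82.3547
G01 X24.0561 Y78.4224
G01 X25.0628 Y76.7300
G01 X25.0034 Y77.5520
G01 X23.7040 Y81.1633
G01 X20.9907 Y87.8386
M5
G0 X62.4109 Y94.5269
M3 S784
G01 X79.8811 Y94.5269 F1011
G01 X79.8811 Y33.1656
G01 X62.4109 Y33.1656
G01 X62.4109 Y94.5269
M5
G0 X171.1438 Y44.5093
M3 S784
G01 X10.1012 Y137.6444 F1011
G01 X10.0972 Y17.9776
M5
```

Each laser-on run becomes one SVG element. Flip Y back into SVG space with y_svg = 151.5114 − y_machine. Every run uses S784, so all elements get stroke `#008000` (cut).

Run 1: The run returns to its start, so emit a `<polygon>` with points (Y-flipped): 68.4547,74.0225 99.5132,74.0225 99.5132,92.3087 68.4547,92.3087.

Run 2: The run is open, so emit a `<polyline>` with points (Y-flipped): 12.8472,46.6676 16.3789,55.6713 19.5402,63.2592 22.1573,69.1567 24.0561,73.0890 25.0628,74.7814 25.0034,73.9594 23.7040,70.3481 20.9907,63.6728.

Run 3: The run returns to its start, so emit a `<polygon>` with points (Y-flipped): 62.4109,56.9845 79.8811,56.9845 79.8811,118.3458 62.4109,118.3458.

Run 4: The run is open, so emit a `<polyline>` with points (Y-flipped): 171.1438,107.0021 10.1012,13.8670 10.0972,133.5338.

<svg xmlns="http://www.w3.org/2000/svg" width="176.3301mm" height="151.5114mm" viewBox="0 0 176.3301 151.5114">
  <polygon points="68.4547,74.0225 99.5132,74.0225 99.5132,92.3087 68.4547,92.3087" fill="none" stroke="#008000"/>
  <polyline points="12.8472,46.6676 16.3789,55.6713 19.5402,63.2592 22.1573,69.1567 24.0561,73.0890 25.0628,74.7814 25.0034,73.9594 23.7040,70.3481 20.9907,63.6728" fill="none" stroke="#008000"/>
  <polygon points="62.4109,56.9845 79.8811,56.9845 79.8811,118.3458 62.4109,118.3458" fill="none" stroke="#008000"/>
  <polyline points="171.1438,107.0021 10.1012,13.8670 10.0972,133.5338" fill="none" stroke="#008000"/>
</svg>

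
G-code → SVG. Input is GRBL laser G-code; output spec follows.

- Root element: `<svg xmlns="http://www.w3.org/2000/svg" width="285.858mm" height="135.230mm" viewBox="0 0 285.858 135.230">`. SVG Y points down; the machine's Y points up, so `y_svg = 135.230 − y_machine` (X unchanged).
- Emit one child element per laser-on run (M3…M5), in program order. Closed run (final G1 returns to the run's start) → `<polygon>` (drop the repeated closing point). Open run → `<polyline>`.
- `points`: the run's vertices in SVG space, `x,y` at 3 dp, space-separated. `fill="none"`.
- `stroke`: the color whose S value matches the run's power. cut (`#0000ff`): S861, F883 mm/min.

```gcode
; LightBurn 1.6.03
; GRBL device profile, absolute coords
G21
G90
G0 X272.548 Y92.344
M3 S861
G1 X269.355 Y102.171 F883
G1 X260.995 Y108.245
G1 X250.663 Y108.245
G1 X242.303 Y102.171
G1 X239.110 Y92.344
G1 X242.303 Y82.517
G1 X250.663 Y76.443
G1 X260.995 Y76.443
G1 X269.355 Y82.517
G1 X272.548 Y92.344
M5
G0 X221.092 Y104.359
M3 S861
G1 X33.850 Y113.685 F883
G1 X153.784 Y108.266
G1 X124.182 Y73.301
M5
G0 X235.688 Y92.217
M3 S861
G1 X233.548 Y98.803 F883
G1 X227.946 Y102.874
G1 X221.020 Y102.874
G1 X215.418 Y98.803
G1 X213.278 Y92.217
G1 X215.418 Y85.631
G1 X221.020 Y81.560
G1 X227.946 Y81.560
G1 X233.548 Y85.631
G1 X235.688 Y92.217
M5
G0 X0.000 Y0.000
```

<svg xmlns="http://www.w3.org/2000/svg" width="285.858mm" height="135.230mm" viewBox="0 0 285.858 135.230">
  <polygon points="272.548,42.886 269.355,33.059 260.995,26.985 250.663,26.985 242.303,33.059 239.110,42.886 242.303,52.713 250.663,58.787 260.995,58.787 269.355,52.713" fill="none" stroke="#0000ff"/>
  <polyline points="221.092,30.871 33.850,21.545 153.784,26.964 124.182,61.929" fill="none" stroke="#0000ff"/>
  <polygon points="235.688,43.013 233.548,36.427 227.946,32.356 221.020,32.356 215.418,36.427 213.278,43.013 215.418,49.599 221.020,53.670 227.946,53.670 233.548,49.599" fill="none" stroke="#0000ff"/>
</svg>

Each laser-on run becomes one SVG element. Flip Y back into SVG space with y_svg = 135.230 − y_machine. Every run uses S861, so all elements get stroke `#0000ff` (cut).

Run 1: The run returns to its start, so emit a `<polygon>` with points (Y-flipped): 272.548,42.886 269.355,33.059 260.995,26.985 250.663,26.985 242.303,33.059 239.110,42.886 242.303,52.713 250.663,58.787 260.995,58.787 269.355,52.713.

Run 2: The run is open, so emit a `<polyline>` with points (Y-flipped): 221.092,30.871 33.850,21.545 153.784,26.964 124.182,61.929.

Run 3: The run returns to its start, so emit a `<polygon>` with points (Y-flipped): 235.688,43.013 233.548,36.427 227.946,32.356 221.020,32.356 215.418,36.427 213.278,43.013 215.418,49.599 221.020,53.670 227.946,53.670 233.548,49.599.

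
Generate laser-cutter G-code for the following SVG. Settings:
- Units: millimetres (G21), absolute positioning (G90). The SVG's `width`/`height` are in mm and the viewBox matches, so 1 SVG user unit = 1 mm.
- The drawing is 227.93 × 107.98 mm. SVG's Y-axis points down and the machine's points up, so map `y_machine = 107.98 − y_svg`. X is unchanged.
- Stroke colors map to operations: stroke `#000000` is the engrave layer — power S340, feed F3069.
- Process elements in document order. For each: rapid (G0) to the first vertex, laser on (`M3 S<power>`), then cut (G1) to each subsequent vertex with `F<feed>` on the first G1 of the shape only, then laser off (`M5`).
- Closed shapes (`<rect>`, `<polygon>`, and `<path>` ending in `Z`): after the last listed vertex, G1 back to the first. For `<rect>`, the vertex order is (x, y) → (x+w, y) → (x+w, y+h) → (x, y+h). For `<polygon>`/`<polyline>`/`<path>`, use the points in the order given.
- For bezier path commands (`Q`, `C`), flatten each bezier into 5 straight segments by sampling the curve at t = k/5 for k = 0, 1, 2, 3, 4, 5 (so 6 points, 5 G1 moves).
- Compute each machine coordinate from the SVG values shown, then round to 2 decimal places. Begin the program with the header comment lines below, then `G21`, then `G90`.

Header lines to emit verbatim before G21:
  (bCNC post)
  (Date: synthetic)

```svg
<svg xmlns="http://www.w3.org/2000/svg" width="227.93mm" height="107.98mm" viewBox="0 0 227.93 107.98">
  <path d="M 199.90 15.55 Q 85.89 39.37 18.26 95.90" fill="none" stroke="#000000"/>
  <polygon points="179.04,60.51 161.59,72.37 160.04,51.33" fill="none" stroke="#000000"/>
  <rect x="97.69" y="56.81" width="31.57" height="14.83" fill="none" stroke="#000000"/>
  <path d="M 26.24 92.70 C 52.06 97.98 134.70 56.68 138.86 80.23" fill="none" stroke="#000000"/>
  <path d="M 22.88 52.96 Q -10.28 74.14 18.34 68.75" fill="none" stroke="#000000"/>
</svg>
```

Since the viewBox matches the mm dimensions, user units are millimetres directly. The only transform is the Y-flip y_m = 107.98 − y_svg.

Shape 1 is a quadratic bezier drawn with `<path>`. Its stroke #000000 means engrave at S340, F3069. After flipping Y the toolpath is (199.90,92.43) → (156.15,81.59) → (116.11,68.14) → (79.78,52.07) → (47.17,33.38) → (18.26,12.08).

Shape 2 is a regular polygon drawn with `<polygon>`. Its stroke #000000 means engrave at S340, F3069. After flipping Y the toolpath is (179.04,47.47) → (161.59,35.61) → (160.04,56.65) → (179.04,47.47), returning to the start.

Shape 3 is a rectangle drawn with `<rect>`. Its stroke #000000 means engrave at S340, F3069. After flipping Y the toolpath is (97.69,51.17) → (129.26,51.17) → (129.26,36.34) → (97.69,36.34) → (97.69,51.17), returning to the start.

Shape 4 is a cubic bezier drawn with `<path>`. Its stroke #000000 means engrave at S340, F3069. After flipping Y the toolpath is (26.24,15.28) → (47.47,16.81) → (75.84,24.17) → (104.86,32.01) → (128.03,34.99) → (138.86,27.75).

Shape 5 is a quadratic bezier drawn with `<path>`. Its stroke #000000 means engrave at S340, F3069. After flipping Y the toolpath is (22.88,55.02) → (12.09,47.61) → (6.24,42.33) → (5.33,39.17) → (9.36,38.14) → (18.34,39.23).

(bCNC post)
(Date: synthetic)
G21
G90
G0 X199.90 Y92.43
M3 S340
G1 X156.15 Y81.59 F3069
G1 X116.11 Y68.14
G1 X79.78 Y52.07
G1 X47.17 Y33.38
G1 X18.26 Y12.08
M5
G0 X179.04 Y47.47
M3 S340
G1 X161.59 Y35.61 F3069
G1 X160.04 Y56.65
G1 X179.04 Y47.47
M5
G0 X97.69 Y51.17
M3 S340
G1 X129.26 Y51.17 F3069
G1 X129.26 Y36.34
G1 X97.69 Y36.34
G1 X97.69 Y51.17
M5
G0 X26.24 Y15.28
M3 S340
G1 X47.47 Y16.81 F3069
G1 X75.84 Y24.17
G1 X104.86 Y32.01
G1 X128.03 Y34.99
G1 X138.86 Y27.75
M5
G0 X22.88 Y55.02
M3 S340
G1 X12.09 Y47.61 F3069
G1 X6.24 Y42.33
G1 X5.33 Y39.17
G1 X9.36 Y38.14
G1 X18.34 Y39.23
M5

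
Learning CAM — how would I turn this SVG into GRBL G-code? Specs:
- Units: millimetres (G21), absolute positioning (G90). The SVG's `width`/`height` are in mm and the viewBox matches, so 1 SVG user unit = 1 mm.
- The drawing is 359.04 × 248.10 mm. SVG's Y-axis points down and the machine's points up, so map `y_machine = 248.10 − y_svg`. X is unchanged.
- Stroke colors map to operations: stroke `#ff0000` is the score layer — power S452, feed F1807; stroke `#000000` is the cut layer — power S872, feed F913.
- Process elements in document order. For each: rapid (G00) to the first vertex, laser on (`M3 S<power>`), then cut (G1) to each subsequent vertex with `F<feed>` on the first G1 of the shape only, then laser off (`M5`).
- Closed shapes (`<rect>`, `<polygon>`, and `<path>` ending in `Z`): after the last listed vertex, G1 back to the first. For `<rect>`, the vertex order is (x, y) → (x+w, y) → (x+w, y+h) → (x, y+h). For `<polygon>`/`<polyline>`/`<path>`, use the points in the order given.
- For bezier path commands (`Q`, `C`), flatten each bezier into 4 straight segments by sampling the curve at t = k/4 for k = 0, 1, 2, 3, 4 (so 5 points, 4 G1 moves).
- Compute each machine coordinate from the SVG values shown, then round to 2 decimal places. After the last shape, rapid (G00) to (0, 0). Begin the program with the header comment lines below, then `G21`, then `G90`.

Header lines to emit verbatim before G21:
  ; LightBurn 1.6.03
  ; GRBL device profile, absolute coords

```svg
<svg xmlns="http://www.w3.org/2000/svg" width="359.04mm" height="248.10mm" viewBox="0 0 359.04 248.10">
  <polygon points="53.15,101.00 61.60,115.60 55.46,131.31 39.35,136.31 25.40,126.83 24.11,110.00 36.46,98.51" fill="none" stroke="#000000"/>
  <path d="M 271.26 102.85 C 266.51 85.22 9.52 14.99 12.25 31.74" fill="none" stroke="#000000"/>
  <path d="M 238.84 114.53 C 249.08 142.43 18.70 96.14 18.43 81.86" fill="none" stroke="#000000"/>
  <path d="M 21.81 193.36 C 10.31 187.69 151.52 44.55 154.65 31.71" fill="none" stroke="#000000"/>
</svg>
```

1 u = 1 mm; y_m = 248.10 − y.

[1] `<polygon>` regular polygon, #000000→cut S872 F913: (53.15,147.10) → (61.60,132.50) → (55.46,116.79) → (39.35,111.79) → (25.40,121.27) → (24.11,138.10) → (36.46,149.59) → (53.15,147.10) (closed)

[2] `<path>` cubic bezier, #000000→cut S872 F913: (271.26,145.25) → (228.40,166.15) → (138.95,193.70) → (50.90,214.79) → (12.25,216.36)

[3] `<path>` cubic bezier, #000000→cut S872 F913: (238.84,133.57) → (208.76,124.90) → (132.58,134.09) → (54.42,151.19) → (18.43,166.24)

[4] `<path>` cubic bezier, #000000→cut S872 F913: (21.81,54.74) → (37.27,80.58) → (82.74,132.88) → (130.96,186.51) → (154.65,216.39)

; LightBurn 1.6.03
; GRBL device profile, absolute coords
G21
G90
G00 X53.15 Y147.10
M3 S872
G1 X61.60 Y132.50 F913
G1 X55.46 Y116.79
G1 X39.35 Y111.79
G1 X25.40 Y121.27
G1 X24.11 Y138.10
G1 X36.46 Y149.59
G1 X53.15 Y147.10
M5
G00 X271.26 Y145.25
M3 S872
G1 X228.40 Y166.15 F913
G1 X138.95 Y193.70
G1 X50.90 Y214.79
G1 X12.25 Y216.36
M5
G00 X238.84 Y133.57
M3 S872
G1 X208.76 Y124.90 F913
G1 X132.58 Y134.09
G1 X54.42 Y151.19
G1 X18.43 Y166.24
M5
G00 X21.81 Y54.74
M3 S872
G1 X37.27 Y80.58 F913
G1 X82.74 Y132.88
G1 X130.96 Y186.51
G1 X154.65 Y216.39
M5
G00 X0.00 Y0.00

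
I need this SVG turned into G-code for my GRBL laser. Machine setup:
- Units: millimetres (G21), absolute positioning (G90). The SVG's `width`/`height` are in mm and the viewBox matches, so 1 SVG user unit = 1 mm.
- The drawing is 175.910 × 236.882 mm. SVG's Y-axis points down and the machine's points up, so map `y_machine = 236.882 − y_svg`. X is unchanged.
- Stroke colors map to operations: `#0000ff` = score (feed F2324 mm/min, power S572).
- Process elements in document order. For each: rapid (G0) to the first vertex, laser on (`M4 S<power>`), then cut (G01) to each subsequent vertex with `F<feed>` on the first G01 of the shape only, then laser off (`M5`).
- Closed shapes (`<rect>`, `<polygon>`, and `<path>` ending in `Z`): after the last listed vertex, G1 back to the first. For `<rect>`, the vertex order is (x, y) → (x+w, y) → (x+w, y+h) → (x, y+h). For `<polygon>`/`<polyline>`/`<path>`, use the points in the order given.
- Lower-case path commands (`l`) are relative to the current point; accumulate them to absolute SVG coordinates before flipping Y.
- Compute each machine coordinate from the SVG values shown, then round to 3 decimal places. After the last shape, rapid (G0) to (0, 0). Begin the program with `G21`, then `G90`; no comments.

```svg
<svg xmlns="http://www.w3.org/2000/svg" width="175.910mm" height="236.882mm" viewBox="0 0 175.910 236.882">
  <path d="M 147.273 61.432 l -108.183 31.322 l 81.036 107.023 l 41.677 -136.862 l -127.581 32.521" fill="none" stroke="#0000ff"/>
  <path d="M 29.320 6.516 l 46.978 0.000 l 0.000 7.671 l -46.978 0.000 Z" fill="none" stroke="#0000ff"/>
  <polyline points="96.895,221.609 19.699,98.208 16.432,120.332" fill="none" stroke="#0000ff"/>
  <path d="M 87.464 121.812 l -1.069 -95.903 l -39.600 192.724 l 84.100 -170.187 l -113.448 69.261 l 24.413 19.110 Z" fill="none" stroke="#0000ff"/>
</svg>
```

G21
G90
G0 X147.273 Y175.450
M4 S572
G01 X39.090 Y144.128 F2324
G01 X120.126 Y37.105
G01 X161.803 Y173.967
G01 X34.222 Y141.446
M5
G0 X29.320 Y230.366
M4 S572
G01 X76.298 Y230.366 F2324
G01 X76.298 Y222.695
G01 X29.320 Y222.695
G01 X29.320 Y230.366
M5
G0 X96.895 Y15.273
M4 S572
G01 X19.699 Y138.674 F2324
G01 X16.432 Y116.550
M5
G0 X87.464 Y115.070
M4 S572
G01 X86.395 Y210.973 F2324
G01 X46.795 Y18.249
G01 X130.895 Y188.436
G01 X17.447 Y119.175
G01 X41.860 Y100.065
G01 X87.464 Y115.070
M5
G0 X0.000 Y0.000

Since the viewBox matches the mm dimensions, user units are millimetres directly. The only transform is the Y-flip y_m = 236.882 − y_svg.

Shape 1 is a open polyline drawn with `<path>`. Its stroke #0000ff means score at S572, F2324. After flipping Y the toolpath is (147.273,175.450) → (39.090,144.128) → (120.126,37.105) → (161.803,173.967) → (34.222,141.446).

Shape 2 is a rectangle drawn with `<path>`. Its stroke #0000ff means score at S572, F2324. After flipping Y the toolpath is (29.320,230.366) → (76.298,230.366) → (76.298,222.695) → (29.320,222.695) → (29.320,230.366), returning to the start.

Shape 3 is a open polyline drawn with `<polyline>`. Its stroke #0000ff means score at S572, F2324. After flipping Y the toolpath is (96.895,15.273) → (19.699,138.674) → (16.432,116.550).

Shape 4 is a closed polygon drawn with `<path>`. Its stroke #0000ff means score at S572, F2324. After flipping Y the toolpath is (87.464,115.070) → (86.395,210.973) → (46.795,18.249) → (130.895,188.436) → (17.447,119.175) → (41.860,100.065) → (87.464,115.070), returning to the start.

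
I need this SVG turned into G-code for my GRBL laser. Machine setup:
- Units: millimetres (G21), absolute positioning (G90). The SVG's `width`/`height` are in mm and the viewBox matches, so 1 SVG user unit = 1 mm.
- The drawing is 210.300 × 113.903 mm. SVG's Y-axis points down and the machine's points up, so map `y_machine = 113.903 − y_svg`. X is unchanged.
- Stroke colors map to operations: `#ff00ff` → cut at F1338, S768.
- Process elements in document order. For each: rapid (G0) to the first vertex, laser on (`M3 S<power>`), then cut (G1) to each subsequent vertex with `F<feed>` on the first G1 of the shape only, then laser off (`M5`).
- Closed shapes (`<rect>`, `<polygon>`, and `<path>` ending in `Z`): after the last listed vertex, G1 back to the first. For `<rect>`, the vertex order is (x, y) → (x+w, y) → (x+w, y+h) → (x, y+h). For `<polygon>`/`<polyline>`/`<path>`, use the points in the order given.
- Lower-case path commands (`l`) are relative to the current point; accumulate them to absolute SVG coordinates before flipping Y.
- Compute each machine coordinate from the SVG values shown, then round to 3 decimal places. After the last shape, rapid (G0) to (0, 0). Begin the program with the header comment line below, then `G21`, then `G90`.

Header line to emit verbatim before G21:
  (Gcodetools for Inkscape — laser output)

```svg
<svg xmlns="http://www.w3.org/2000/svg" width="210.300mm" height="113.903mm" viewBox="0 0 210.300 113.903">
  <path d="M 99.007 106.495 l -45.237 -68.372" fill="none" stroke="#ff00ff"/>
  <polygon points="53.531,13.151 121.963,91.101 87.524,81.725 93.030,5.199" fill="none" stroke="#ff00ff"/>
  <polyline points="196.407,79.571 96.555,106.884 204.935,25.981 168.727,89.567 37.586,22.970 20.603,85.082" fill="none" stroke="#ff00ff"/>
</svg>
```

(Gcodetools for Inkscape — laser output)
G21
G90
G0 X99.007 Y7.408
M3 S768
G1 X53.770 Y75.780 F1338
M5
G0 X53.531 Y100.752
M3 S768
G1 X121.963 Y22.802 F1338
G1 X87.524 Y32.178
G1 X93.030 Y108.704
G1 X53.531 Y100.752
M5
G0 X196.407 Y34.332
M3 S768
G1 X96.555 Y7.019 F1338
G1 X204.935 Y87.922
G1 X168.727 Y24.336
G1 X37.586 Y90.933
G1 X20.603 Y28.821
M5
G0 X0.000 Y0.000

1 u = 1 mm; y_m = 113.903 − y.

[1] `<path>` line segment, #ff00ff→cut S768 F1338: (99.007,7.408) → (53.770,75.780)

[2] `<polygon>` closed polygon, #ff00ff→cut S768 F1338: (53.531,100.752) → (121.963,22.802) → (87.524,32.178) → (93.030,108.704) → (53.531,100.752) (closed)

[3] `<polyline>` open polyline, #ff00ff→cut S768 F1338: (196.407,34.332) → (96.555,7.019) → (204.935,87.922) → (168.727,24.336) → (37.586,90.933) → (20.603,28.821)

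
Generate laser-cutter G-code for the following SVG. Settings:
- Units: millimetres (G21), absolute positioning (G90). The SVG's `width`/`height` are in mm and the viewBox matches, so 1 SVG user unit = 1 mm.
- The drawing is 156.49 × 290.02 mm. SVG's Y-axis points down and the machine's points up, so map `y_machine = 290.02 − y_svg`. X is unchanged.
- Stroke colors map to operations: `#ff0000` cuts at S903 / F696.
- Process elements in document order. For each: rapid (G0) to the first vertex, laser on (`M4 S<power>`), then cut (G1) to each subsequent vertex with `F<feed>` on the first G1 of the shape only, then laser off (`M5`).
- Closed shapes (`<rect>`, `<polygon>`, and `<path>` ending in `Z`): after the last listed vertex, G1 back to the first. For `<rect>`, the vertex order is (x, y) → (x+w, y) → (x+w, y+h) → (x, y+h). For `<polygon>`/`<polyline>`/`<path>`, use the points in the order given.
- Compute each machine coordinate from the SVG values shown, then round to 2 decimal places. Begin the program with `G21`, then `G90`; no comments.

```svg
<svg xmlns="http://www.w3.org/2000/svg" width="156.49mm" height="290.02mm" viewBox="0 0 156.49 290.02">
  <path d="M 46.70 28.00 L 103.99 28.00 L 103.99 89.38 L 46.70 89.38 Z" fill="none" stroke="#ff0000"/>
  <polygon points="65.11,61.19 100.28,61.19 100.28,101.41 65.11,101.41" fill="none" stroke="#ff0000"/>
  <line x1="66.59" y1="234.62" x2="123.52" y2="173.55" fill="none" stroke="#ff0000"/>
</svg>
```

G21
G90
G0 X46.70 Y262.02
M4 S903
G1 X103.99 Y262.02 F696
G1 X103.99 Y200.64
G1 X46.70 Y200.64
G1 X46.70 Y262.02
M5
G0 X65.11 Y228.83
M4 S903
G1 X100.28 Y228.83 F696
G1 X100.28 Y188.61
G1 X65.11 Y188.61
G1 X65.11 Y228.83
M5
G0 X66.59 Y55.40
M4 S903
G1 X123.52 Y116.47 F696
M5

viewBox `0 0 156.49 290.02` with mm width/height → 1 unit = 1 mm. Flip: y_m = 290.02 − y_svg.

**Shape 1** — `<path>` rectangle, stroke `#ff0000` → cut (S903, F696). Machine vertices: (46.70,262.02) → (103.99,262.02) → (103.99,200.64) → (46.70,200.64) → (46.70,262.02). Closed: final G1 returns to the first vertex.

**Shape 2** — `<polygon>` rectangle, stroke `#ff0000` → cut (S903, F696). Machine vertices: (65.11,228.83) → (100.28,228.83) → (100.28,188.61) → (65.11,188.61) → (65.11,228.83). Closed: final G1 returns to the first vertex.

**Shape 3** — `<line>` line segment, stroke `#ff0000` → cut (S903, F696). Machine vertices: (66.59,55.40) → (123.52,116.47). Open path.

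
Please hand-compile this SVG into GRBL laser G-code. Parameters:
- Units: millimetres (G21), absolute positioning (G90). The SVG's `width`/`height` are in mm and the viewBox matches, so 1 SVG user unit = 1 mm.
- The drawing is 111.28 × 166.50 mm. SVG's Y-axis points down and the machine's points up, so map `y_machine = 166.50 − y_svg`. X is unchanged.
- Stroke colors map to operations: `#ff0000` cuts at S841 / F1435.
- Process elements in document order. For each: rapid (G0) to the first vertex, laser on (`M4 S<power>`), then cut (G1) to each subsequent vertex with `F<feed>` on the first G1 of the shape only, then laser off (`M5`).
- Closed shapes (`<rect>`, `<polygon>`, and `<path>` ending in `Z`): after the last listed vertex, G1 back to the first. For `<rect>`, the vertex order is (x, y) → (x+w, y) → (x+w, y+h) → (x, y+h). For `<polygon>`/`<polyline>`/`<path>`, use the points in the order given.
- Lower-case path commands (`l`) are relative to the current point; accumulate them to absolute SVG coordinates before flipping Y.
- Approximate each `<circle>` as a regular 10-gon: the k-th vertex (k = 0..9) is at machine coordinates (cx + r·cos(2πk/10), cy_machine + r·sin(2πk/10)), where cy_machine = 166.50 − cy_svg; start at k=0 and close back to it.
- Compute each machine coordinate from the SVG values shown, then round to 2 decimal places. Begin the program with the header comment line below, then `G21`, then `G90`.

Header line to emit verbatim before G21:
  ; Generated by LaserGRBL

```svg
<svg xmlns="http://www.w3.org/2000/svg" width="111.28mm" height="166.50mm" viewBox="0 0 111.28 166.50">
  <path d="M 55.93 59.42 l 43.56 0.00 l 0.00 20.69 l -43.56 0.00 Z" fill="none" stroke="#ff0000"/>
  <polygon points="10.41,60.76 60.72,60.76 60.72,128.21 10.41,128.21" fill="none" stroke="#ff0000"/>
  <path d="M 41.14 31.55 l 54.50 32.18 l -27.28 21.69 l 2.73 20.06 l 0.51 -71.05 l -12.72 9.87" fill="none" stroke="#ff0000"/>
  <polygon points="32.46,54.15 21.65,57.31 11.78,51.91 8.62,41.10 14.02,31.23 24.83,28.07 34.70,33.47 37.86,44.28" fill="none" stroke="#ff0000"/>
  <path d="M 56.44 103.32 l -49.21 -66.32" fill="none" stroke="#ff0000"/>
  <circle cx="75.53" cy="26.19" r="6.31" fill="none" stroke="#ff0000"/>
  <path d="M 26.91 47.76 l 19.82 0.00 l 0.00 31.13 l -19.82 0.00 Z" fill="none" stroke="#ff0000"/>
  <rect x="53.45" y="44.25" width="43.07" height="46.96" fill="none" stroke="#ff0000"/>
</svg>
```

; Generated by LaserGRBL
G21
G90
G0 X55.93 Y107.08
M4 S841
G1 X99.49 Y107.08 F1435
G1 X99.49 Y86.39
G1 X55.93 Y86.39
G1 X55.93 Y107.08
M5
G0 X10.41 Y105.74
M4 S841
G1 X60.72 Y105.74 F1435
G1 X60.72 Y38.29
G1 X10.41 Y38.29
G1 X10.41 Y105.74
M5
G0 X41.14 Y134.95
M4 S841
G1 X95.64 Y102.77 F1435
G1 X68.36 Y81.08
G1 X71.09 Y61.02
G1 X71.60 Y132.07
G1 X58.88 Y122.20
M5
G0 X32.46 Y112.35
M4 S841
G1 X21.65 Y109.19 F1435
G1 X11.78 Y114.59
G1 X8.62 Y125.40
G1 X14.02 Y135.27
G1 X24.83 Y138.43
G1 X34.70 Y133.03
G1 X37.86 Y122.22
G1 X32.46 Y112.35
M5
G0 X56.44 Y63.18
M4 S841
G1 X7.23 Y129.50 F1435
M5
G0 X81.84 Y140.31
M4 S841
G1 X80.63 Y144.02 F1435
G1 X77.48 Y146.31
G1 X73.58 Y146.31
G1 X70.43 Y144.02
G1 X69.22 Y140.31
G1 X70.43 Y136.60
G1 X73.58 Y134.31
G1 X77.48 Y134.31
G1 X80.63 Y136.60
G1 X81.84 Y140.31
M5
G0 X26.91 Y118.74
M4 S841
G1 X46.73 Y118.74 F1435
G1 X46.73 Y87.61
G1 X26.91 Y87.61
G1 X26.91 Y118.74
M5
G0 X53.45 Y122.25
M4 S841
G1 X96.52 Y122.25 F1435
G1 X96.52 Y75.29
G1 X53.45 Y75.29
G1 X53.45 Y122.25
M5

viewBox `0 0 111.28 166.50` with mm width/height → 1 unit = 1 mm. Flip: y_m = 166.50 − y_svg.

**Shape 1** — `<path>` rectangle, stroke `#ff0000` → cut (S841, F1435). Machine vertices: (55.93,107.08) → (99.49,107.08) → (99.49,86.39) → (55.93,86.39) → (55.93,107.08). Closed: final G1 returns to the first vertex.

**Shape 2** — `<polygon>` rectangle, stroke `#ff0000` → cut (S841, F1435). Machine vertices: (10.41,105.74) → (60.72,105.74) → (60.72,38.29) → (10.41,38.29) → (10.41,105.74). Closed: final G1 returns to the first vertex.

**Shape 3** — `<path>` open polyline, stroke `#ff0000` → cut (S841, F1435). Machine vertices: (41.14,134.95) → (95.64,102.77) → (68.36,81.08) → (71.09,61.02) → (71.60,132.07) → (58.88,122.20). Open path.

**Shape 4** — `<polygon>` regular polygon, stroke `#ff0000` → cut (S841, F1435). Machine vertices: (32.46,112.35) → (21.65,109.19) → (11.78,114.59) → (8.62,125.40) → (14.02,135.27) → (24.83,138.43) → (34.70,133.03) → (37.86,122.22) → (32.46,112.35). Closed: final G1 returns to the first vertex.

**Shape 5** — `<path>` line segment, stroke `#ff0000` → cut (S841, F1435). Machine vertices: (56.44,63.18) → (7.23,129.50). Open path.

**Shape 6** — `<circle>` circle, stroke `#ff0000` → cut (S841, F1435). Machine vertices: (81.84,140.31) → (80.63,144.02) → (77.48,146.31) → (73.58,146.31) → (70.43,144.02) → (69.22,140.31) → (70.43,136.60) → (73.58,134.31) → (77.48,134.31) → (80.63,136.60) → (81.84,140.31). Closed: final G1 returns to the first vertex.

**Shape 7** — `<path>` rectangle, stroke `#ff0000` → cut (S841, F1435). Machine vertices: (26.91,118.74) → (46.73,118.74) → (46.73,87.61) → (26.91,87.61) → (26.91,118.74). Closed: final G1 returns to the first vertex.

**Shape 8** — `<rect>` rectangle, stroke `#ff0000` → cut (S841, F1435). Machine vertices: (53.45,122.25) → (96.52,122.25) → (96.52,75.29) → (53.45,75.29) → (53.45,122.25). Closed: final G1 returns to the first vertex.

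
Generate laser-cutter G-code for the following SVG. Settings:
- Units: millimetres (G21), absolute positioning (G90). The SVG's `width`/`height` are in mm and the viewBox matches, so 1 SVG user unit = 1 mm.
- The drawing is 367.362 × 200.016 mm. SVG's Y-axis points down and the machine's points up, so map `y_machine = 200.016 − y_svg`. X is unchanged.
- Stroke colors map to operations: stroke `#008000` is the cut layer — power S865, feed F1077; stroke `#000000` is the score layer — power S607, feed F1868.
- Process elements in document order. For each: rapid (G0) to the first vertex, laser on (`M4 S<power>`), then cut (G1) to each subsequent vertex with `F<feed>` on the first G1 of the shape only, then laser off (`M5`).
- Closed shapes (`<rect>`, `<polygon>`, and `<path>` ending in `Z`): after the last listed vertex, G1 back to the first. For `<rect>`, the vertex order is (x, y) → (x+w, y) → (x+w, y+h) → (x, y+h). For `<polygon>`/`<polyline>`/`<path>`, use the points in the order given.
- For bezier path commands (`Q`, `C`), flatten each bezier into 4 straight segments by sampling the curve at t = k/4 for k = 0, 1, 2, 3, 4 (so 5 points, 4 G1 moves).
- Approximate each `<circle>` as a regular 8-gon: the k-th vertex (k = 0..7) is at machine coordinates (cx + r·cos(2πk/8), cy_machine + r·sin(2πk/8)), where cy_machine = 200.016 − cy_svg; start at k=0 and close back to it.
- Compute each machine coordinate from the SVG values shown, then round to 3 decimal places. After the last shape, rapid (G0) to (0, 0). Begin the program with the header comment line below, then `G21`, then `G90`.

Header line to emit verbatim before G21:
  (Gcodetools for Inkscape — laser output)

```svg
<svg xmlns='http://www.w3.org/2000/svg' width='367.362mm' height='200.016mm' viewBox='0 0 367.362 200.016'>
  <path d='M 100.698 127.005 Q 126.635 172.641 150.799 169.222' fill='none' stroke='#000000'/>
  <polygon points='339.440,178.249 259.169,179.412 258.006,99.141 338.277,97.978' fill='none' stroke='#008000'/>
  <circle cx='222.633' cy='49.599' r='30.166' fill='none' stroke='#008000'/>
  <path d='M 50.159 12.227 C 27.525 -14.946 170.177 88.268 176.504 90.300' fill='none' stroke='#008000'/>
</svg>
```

viewBox `0 0 367.362 200.016` with mm width/height → 1 unit = 1 mm. Flip: y_m = 200.016 − y_svg.

**Shape 1** — `<path>` quadratic bezier, stroke `#000000` → score (S607, F1868). Control points (SVG): P0=(100.698,127.005), P1=(126.635,172.641), P2=(150.799,169.222); sampled at t=k/4. Machine vertices: (100.698,73.011) → (113.556,53.259) → (126.192,39.639) → (138.606,32.150) → (150.799,30.794). Open path.

**Shape 2** — `<polygon>` regular polygon, stroke `#008000` → cut (S865, F1077). Machine vertices: (339.440,21.767) → (259.169,20.604) → (258.006,100.875) → (338.277,102.038) → (339.440,21.767). Closed: final G1 returns to the first vertex.

**Shape 3** — `<circle>` circle, stroke `#008000` → cut (S865, F1077). Machine vertices: (252.799,150.417) → (243.964,171.748) → (222.633,180.583) → (201.302,171.748) → (192.467,150.417) → (201.302,129.086) → (222.633,120.251) → (243.964,129.086) → (252.799,150.417). Closed: final G1 returns to the first vertex.

**Shape 4** — `<path>` cubic bezier, stroke `#008000` → cut (S865, F1077). Control points (SVG): P0=(50.159,12.227), P1=(27.525,-14.946), P2=(170.177,88.268), P3=(176.504,90.300); sampled at t=k/4. Machine vertices: (50.159,187.789) → (59.462,187.339) → (102.471,159.704) → (150.910,126.593) → (176.504,109.716). Open path.

(Gcodetools for Inkscape — laser output)
G21
G90
G0 X100.698 Y73.011
M4 S607
G1 X113.556 Y53.259 F1868
G1 X126.192 Y39.639
G1 X138.606 Y32.150
G1 X150.799 Y30.794
M5
G0 X339.440 Y21.767
M4 S865
G1 X259.169 Y20.604 F1077
G1 X258.006 Y100.875
G1 X338.277 Y102.038
G1 X339.440 Y21.767
M5
G0 X252.799 Y150.417
M4 S865
G1 X243.964 Y171.748 F1077
G1 X222.633 Y180.583
G1 X201.302 Y171.748
G1 X192.467 Y150.417
G1 X201.302 Y129.086
G1 X222.633 Y120.251
G1 X243.964 Y129.086
G1 X252.799 Y150.417
M5
G0 X50.159 Y187.789
M4 S865
G1 X59.462 Y187.339 F1077
G1 X102.471 Y159.704
G1 X150.910 Y126.593
G1 X176.504 Y109.716
M5
G0 X0.000 Y0.000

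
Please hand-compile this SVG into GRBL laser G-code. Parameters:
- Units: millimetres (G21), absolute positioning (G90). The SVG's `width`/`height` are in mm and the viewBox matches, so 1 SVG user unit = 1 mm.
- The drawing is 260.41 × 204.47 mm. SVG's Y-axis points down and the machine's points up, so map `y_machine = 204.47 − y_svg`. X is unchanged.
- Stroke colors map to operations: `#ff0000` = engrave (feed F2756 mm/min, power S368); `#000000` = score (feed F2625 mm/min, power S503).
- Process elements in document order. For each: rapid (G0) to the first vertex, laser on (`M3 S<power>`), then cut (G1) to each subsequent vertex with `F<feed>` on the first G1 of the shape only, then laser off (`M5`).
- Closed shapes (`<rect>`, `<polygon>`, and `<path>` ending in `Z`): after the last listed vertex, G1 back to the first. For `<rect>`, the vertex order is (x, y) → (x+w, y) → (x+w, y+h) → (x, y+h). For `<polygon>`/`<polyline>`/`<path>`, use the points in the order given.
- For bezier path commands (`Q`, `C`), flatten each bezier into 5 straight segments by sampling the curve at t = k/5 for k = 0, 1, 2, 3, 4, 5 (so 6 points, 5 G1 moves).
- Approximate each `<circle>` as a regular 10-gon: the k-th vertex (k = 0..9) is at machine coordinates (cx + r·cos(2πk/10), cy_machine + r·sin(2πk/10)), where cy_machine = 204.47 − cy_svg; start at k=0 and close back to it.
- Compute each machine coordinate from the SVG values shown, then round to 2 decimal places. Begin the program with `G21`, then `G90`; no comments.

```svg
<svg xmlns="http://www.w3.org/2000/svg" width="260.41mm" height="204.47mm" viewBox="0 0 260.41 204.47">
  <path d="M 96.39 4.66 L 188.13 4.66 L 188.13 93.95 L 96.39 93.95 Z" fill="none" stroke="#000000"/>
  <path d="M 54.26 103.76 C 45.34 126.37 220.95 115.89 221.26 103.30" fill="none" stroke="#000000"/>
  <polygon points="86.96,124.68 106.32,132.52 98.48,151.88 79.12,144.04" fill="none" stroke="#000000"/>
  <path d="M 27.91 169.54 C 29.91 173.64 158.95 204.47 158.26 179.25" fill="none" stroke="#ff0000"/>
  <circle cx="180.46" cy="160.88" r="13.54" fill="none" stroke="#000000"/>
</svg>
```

viewBox `0 0 260.41 204.47` with mm width/height → 1 unit = 1 mm. Flip: y_m = 204.47 − y_svg.

**Shape 1** — `<path>` rectangle, stroke `#000000` → score (S503, F2625). Machine vertices: (96.39,199.81) → (188.13,199.81) → (188.13,110.52) → (96.39,110.52) → (96.39,199.81). Closed: final G1 returns to the first vertex.

**Shape 2** — `<path>` cubic bezier, stroke `#000000` → score (S503, F2625). Control points (SVG): P0=(54.26,103.76), P1=(45.34,126.37), P2=(220.95,115.89), P3=(221.26,103.30); sampled at t=k/5. Machine vertices: (54.26,100.71) → (68.17,90.87) → (109.10,87.48) → (159.77,89.06) → (202.92,94.12) → (221.26,101.17). Open path.

**Shape 3** — `<polygon>` regular polygon, stroke `#000000` → score (S503, F2625). Machine vertices: (86.96,79.79) → (106.32,71.95) → (98.48,52.59) → (79.12,60.43) → (86.96,79.79). Closed: final G1 returns to the first vertex.

**Shape 4** — `<path>` cubic bezier, stroke `#ff0000` → engrave (S368, F2756). Control points (SVG): P0=(27.91,169.54), P1=(29.91,173.64), P2=(158.95,204.47), P3=(158.26,179.25); sampled at t=k/5. Machine vertices: (27.91,34.93) → (42.30,29.92) → (74.86,22.48) → (113.25,16.56) → (145.16,16.15) → (158.26,25.22). Open path.

**Shape 5** — `<circle>` circle, stroke `#000000` → score (S503, F2625). Machine vertices: (194.00,43.59) → (191.41,51.55) → (184.64,56.47) → (176.28,56.47) → (169.51,51.55) → (166.92,43.59) → (169.51,35.63) → (176.28,30.71) → (184.64,30.71) → (191.41,35.63) → (194.00,43.59). Closed: final G1 returns to the first vertex.

G21
G90
G0 X96.39 Y199.81
M3 S503
G1 X188.13 Y199.81 F2625
G1 X188.13 Y110.52
G1 X96.39 Y110.52
G1 X96.39 Y199.81
M5
G0 X54.26 Y100.71
M3 S503
G1 X68.17 Y90.87 F2625
G1 X109.10 Y87.48
G1 X159.77 Y89.06
G1 X202.92 Y94.12
G1 X221.26 Y101.17
M5
G0 X86.96 Y79.79
M3 S503
G1 X106.32 Y71.95 F2625
G1 X98.48 Y52.59
G1 X79.12 Y60.43
G1 X86.96 Y79.79
M5
G0 X27.91 Y34.93
M3 S368
G1 X42.30 Y29.92 F2756
G1 X74.86 Y22.48
G1 X113.25 Y16.56
G1 X145.16 Y16.15
G1 X158.26 Y25.22
M5
G0 X194.00 Y43.59
M3 S503
G1 X191.41 Y51.55 F2625
G1 X184.64 Y56.47
G1 X176.28 Y56.47
G1 X169.51 Y51.55
G1 X166.92 Y43.59
G1 X169.51 Y35.63
G1 X176.28 Y30.71
G1 X184.64 Y30.71
G1 X191.41 Y35.63
G1 X194.00 Y43.59
M5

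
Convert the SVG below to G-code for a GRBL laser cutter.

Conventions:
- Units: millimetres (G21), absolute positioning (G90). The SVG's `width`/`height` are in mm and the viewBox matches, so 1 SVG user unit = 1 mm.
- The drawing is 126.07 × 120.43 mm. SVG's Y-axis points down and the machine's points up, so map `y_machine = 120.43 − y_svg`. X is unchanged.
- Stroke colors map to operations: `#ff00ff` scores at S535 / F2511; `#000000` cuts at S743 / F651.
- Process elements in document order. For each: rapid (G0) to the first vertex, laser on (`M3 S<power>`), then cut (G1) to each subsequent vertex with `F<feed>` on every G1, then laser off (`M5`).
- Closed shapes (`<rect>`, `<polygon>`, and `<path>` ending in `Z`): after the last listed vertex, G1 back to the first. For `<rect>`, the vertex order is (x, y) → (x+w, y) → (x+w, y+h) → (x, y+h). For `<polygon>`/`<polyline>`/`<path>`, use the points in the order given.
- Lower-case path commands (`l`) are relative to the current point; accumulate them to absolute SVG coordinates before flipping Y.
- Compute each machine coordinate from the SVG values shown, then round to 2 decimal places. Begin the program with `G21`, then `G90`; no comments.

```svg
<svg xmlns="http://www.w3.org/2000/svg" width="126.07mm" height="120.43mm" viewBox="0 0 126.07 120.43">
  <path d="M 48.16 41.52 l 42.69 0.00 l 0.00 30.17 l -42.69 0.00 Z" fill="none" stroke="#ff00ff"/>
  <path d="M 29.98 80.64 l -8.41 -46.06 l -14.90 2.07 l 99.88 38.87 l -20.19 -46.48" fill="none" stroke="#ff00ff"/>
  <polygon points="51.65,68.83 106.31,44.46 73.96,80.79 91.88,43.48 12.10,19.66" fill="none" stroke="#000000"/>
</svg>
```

1 u = 1 mm; y_m = 120.43 − y.

[1] `<path>` rectangle, #ff00ff→score S535 F2511: (48.16,78.91) → (90.85,78.91) → (90.85,48.74) → (48.16,48.74) → (48.16,78.91) (closed)

[2] `<path>` open polyline, #ff00ff→score S535 F2511: (29.98,39.79) → (21.57,85.85) → (6.67,83.78) → (106.55,44.91) → (86.36,91.39)

[3] `<polygon>` closed polygon, #000000→cut S743 F651: (51.65,51.60) → (106.31,75.97) → (73.96,39.64) → (91.88,76.95) → (12.10,100.77) → (51.65,51.60) (closed)

G21
G90
G0 X48.16 Y78.91
M3 S535
G1 X90.85 Y78.91 F2511
G1 X90.85 Y48.74 F2511
G1 X48.16 Y48.74 F2511
G1 X48.16 Y78.91 F2511
M5
G0 X29.98 Y39.79
M3 S535
G1 X21.57 Y85.85 F2511
G1 X6.67 Y83.78 F2511
G1 X106.55 Y44.91 F2511
G1 X86.36 Y91.39 F2511
M5
G0 X51.65 Y51.60
M3 S743
G1 X106.31 Y75.97 F651
G1 X73.96 Y39.64 F651
G1 X91.88 Y76.95 F651
G1 X12.10 Y100.77 F651
G1 X51.65 Y51.60 F651
M5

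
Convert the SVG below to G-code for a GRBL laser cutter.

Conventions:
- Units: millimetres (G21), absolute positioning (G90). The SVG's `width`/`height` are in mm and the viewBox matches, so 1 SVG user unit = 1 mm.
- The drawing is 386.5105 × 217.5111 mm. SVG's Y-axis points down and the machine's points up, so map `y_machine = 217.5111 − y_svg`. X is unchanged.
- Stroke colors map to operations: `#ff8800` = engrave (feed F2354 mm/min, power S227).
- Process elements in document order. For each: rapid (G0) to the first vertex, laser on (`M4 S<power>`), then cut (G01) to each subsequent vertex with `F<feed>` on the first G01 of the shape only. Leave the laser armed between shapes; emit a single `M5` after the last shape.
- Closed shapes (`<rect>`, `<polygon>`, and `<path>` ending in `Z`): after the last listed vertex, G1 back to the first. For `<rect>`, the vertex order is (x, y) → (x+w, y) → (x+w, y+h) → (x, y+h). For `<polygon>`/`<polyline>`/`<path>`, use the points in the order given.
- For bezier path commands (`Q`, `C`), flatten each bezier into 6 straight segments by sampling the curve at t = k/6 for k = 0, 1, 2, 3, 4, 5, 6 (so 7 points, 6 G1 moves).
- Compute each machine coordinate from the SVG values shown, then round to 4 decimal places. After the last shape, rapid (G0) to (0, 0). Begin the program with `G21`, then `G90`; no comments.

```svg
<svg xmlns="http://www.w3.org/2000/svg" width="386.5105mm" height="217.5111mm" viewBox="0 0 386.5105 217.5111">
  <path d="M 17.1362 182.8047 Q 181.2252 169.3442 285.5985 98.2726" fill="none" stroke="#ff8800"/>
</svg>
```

1 u = 1 mm; y_m = 217.5111 − y.

[1] `<path>` quadratic bezier, #ff8800→engrave S227 F2354: (17.1362,34.7064) → (70.1738,40.7935) → (119.8938,50.0813) → (166.2963,62.5697) → (209.3812,78.2587) → (249.1486,97.1483) → (285.5985,119.2385)

G21
G90
G0 X17.1362 Y34.7064
M4 S227
G01 X70.1738 Y40.7935 F2354
G01 X119.8938 Y50.0813
G01 X166.2963 Y62.5697
G01 X209.3812 Y78.2587
G01 X249.1486 Y97.1483
G01 X285.5985 Y119.2385
M5
G0 X0.0000 Y0.0000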